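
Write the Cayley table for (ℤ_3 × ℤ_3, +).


Elements: {(0,0), (0,1), (0,2), (1,0), (1,1), (1,2), (2,0), (2,1), (2,2)}
Operation: componentwise addition mod (3, 3)
Entry (a, b) = ((a₁+b₁) mod 3, (a₂+b₂) mod 3)

Cayley table:
      | (0,0) | (0,1) | (0,2) | (1,0) | (1,1) | (1,2) | (2,0) | (2,1) | (2,2)
(0,0) | (0,0) | (0,1) | (0,2) | (1,0) | (1,1) | (1,2) | (2,0) | (2,1) | (2,2)
(0,1) | (0,1) | (0,2) | (0,0) | (1,1) | (1,2) | (1,0) | (2,1) | (2,2) | (2,0)
(0,2) | (0,2) | (0,0) | (0,1) | (1,2) | (1,0) | (1,1) | (2,2) | (2,0) | (2,1)
(1,0) | (1,0) | (1,1) | (1,2) | (2,0) | (2,1) | (2,2) | (0,0) | (0,1) | (0,2)
(1,1) | (1,1) | (1,2) | (1,0) | (2,1) | (2,2) | (2,0) | (0,1) | (0,2) | (0,0)
(1,2) | (1,2) | (1,0) | (1,1) | (2,2) | (2,0) | (2,1) | (0,2) | (0,0) | (0,1)
(2,0) | (2,0) | (2,1) | (2,2) | (0,0) | (0,1) | (0,2) | (1,0) | (1,1) | (1,2)
(2,1) | (2,1) | (2,2) | (2,0) | (0,1) | (0,2) | (0,0) | (1,1) | (1,2) | (1,0)
(2,2) | (2,2) | (2,0) | (2,1) | (0,2) | (0,0) | (0,1) | (1,2) | (1,0) | (1,1)


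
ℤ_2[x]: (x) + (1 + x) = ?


Add coefficients mod 2:
x^0: 0 + 1 = 1 (mod 2)
x^1: 1 + 1 = 0 (mod 2)
Result: 1

f + g = 1


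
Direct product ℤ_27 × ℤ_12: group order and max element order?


|ℤ_27 × ℤ_12| = 27 × 12 = 324
Max element order = lcm(27,12) = 108
Cyclic? No (gcd=3)

|ℤ_27×ℤ_12| = 324, max element order = 108


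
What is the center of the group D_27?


Z(G) = {g ∈ G | gx = xg for all x ∈ G}
For odd n, Z(D_n) = {e}: no nontrivial rotation commutes with all reflections

Z(D_27) = {e}


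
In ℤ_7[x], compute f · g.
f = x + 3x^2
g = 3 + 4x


Expand and collect like terms; reduce coefficients mod 7:
x^0: 0·3 = 0 ≡ 0 (mod 7)
x^1: 0·4 + 1·3 = 3 ≡ 3 (mod 7)
x^2: 1·4 + 3·3 = 13 ≡ 6 (mod 7)
x^3: 3·4 = 12 ≡ 5 (mod 7)
Result: 3x + 6x^2 + 5x^3

f · g = 3x + 6x^2 + 5x^3


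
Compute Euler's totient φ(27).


φ(n) = count of k ∈ {1,...,n} with gcd(k,n)=1
Coprimes to 27: {1, 2, 4, 5, 7, 8, 10, 11, 13, 14, 16, 17, 19, 20, 22, 23, 25, 26}
Count: 18

φ(27) = 18


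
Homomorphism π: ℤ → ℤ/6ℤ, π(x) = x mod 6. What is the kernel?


Kernel = preimage of identity
ker(π) = multiples of 6 = 6ℤ

ker(π) = 6ℤ


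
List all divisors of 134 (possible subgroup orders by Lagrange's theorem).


Lagrange's theorem: |H| divides |G|
|G| = 134
Divisors of 134: 1, 2, 67, 134

Possible subgroup orders: {1, 2, 67, 134}


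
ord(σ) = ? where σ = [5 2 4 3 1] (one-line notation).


Cycle decomposition: (1 5) (3 4)
Cycle lengths: 2, 2
Order = lcm(2, 2) = 2

ord(σ) = 2


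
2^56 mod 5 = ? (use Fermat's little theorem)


Fermat's little theorem: if p is prime and gcd(a,p)=1, then a^(p-1) ≡ 1 (mod p)
p = 5 is prime, gcd(2,5) = 1
Reduce exponent: 56 mod 4 = 0
So 2^56 ≡ 2^0 (mod 5)
2^0 = 1

2^56 ≡ 1 (mod 5)


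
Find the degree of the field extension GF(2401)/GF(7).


GF(2401) = GF(7^4), so the extension degree is 4

[GF(2401)/GF(7)] = 4


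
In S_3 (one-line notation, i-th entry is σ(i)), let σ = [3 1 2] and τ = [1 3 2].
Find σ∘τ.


σ∘τ: apply τ first, then σ
1 →τ 1 →σ 3
2 →τ 3 →σ 2
3 →τ 2 →σ 1

σ∘τ = [3 2 1]


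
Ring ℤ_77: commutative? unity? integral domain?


ℤ_77 is a commutative ring with unity 1; 77 = 7×11 is composite, so 7·11 ≡ 0 gives zero divisors (not an integral domain)
Commutative: Yes
Integral domain: No
Has unity: Yes

ℤ_77: Commutative=Yes, Unity=Yes


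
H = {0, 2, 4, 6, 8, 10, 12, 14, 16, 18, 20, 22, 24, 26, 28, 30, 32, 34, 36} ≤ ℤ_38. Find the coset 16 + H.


16 + H = {16 + h (mod 38) : h ∈ H}
16+0=16, 16+2=18, 16+4=20, 16+6=22, 16+8=24, 16+10=26, 16+12=28, 16+14=30, 16+16=32, 16+18=34, 16+20=36, 16+22=0, 16+24=2, 16+26=4, 16+28=6, 16+30=8, 16+32=10, 16+34=12, 16+36=14
16 + H = {0, 2, 4, 6, 8, 10, 12, 14, 16, 18, 20, 22, 24, 26, 28, 30, 32, 34, 36} = 0 + H

16 + H = {0, 2, 4, 6, 8, 10, 12, 14, 16, 18, 20, 22, 24, 26, 28, 30, 32, 34, 36}


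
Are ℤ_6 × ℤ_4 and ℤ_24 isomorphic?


Comparing ℤ_6 × ℤ_4 and ℤ_24:
gcd(6,4) = 2 ≠ 1. Max element order in ℤ_6×ℤ_4 is lcm(6,4) = 12 < 24, so it has no element of order 24

No, ℤ_6 × ℤ_4 ≇ ℤ_24


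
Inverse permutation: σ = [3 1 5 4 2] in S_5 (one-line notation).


To find σ⁻¹, swap domain and range:
σ(1) = 3 → σ⁻¹(3) = 1
σ(2) = 1 → σ⁻¹(1) = 2
σ(3) = 5 → σ⁻¹(5) = 3
σ(4) = 4 → σ⁻¹(4) = 4
σ(5) = 2 → σ⁻¹(2) = 5

σ⁻¹ = [2 5 1 4 3]


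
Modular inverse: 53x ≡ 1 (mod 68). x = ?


Use the extended Euclidean algorithm to write 1 = 53·s + 68·t; then s mod 68 is the inverse.
Euclidean algorithm:
  53 = 0·68 + 53
  68 = 1·53 + 15
  53 = 3·15 + 8
  15 = 1·8 + 7
  8 = 1·7 + 1
  7 = 7·1 + 0
gcd(53,68) = 1
Back-substitution gives: 53·(9) + 68·(-7) = 1
So 53⁻¹ ≡ 9 ≡ 9 (mod 68)
Check: 53 × 9 = 477 ≡ 1 (mod 68) ✓

53⁻¹ ≡ 9 (mod 68)


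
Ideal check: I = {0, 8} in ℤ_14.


Check ideal conditions for I = {0, 8} in ℤ_14:
(1) I is an additive subgroup? No
(2) For r ∈ ℤ_14 and a ∈ I: r·a ∈ I? No  [counterexample: r=2, a=8, r·a mod 14 = 2 ∉ I]

No, I is not an ideal of ℤ_14


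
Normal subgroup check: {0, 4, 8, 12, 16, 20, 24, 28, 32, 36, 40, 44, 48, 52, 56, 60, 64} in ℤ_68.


H = {0, 4, 8, 12, 16, 20, 24, 28, 32, 36, 40, 44, 48, 52, 56, 60, 64} in ℤ_68
ℤ_68 is abelian; every subgroup of an abelian group is normal

Yes, normal subgroup


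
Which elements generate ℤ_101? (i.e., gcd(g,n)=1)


g generates ℤ_n iff gcd(g,n) = 1
Prime factors of 101: 101
Generators are g ∈ {1,...,100} not divisible by any of these primes.
Generators: {1, 2, 3, 4, 5, 6, 7, 8, 9, 10, 11, 12, 13, 14, 15, 16, 17, 18, 19, 20, 21, 22, 23, 24, 25, 26, 27, 28, 29, 30, 31, 32, 33, 34, 35, 36, 37, 38, 39, 40, 41, 42, 43, 44, 45, 46, 47, 48, 49, 50, 51, 52, 53, 54, 55, 56, 57, 58, 59, 60, 61, 62, 63, 64, 65, 66, 67, 68, 69, 70, 71, 72, 73, 74, 75, 76, 77, 78, 79, 80, 81, 82, 83, 84, 85, 86, 87, 88, 89, 90, 91, 92, 93, 94, 95, 96, 97, 98, 99, 100}
Number of generators = φ(101) = 100

Generators of ℤ_101 = {1, 2, 3, 4, 5, 6, 7, 8, 9, 10, 11, 12, 13, 14, 15, 16, 17, 18, 19, 20, 21, 22, 23, 24, 25, 26, 27, 28, 29, 30, 31, 32, 33, 34, 35, 36, 37, 38, 39, 40, 41, 42, 43, 44, 45, 46, 47, 48, 49, 50, 51, 52, 53, 54, 55, 56, 57, 58, 59, 60, 61, 62, 63, 64, 65, 66, 67, 68, 69, 70, 71, 72, 73, 74, 75, 76, 77, 78, 79, 80, 81, 82, 83, 84, 85, 86, 87, 88, 89, 90, 91, 92, 93, 94, 95, 96, 97, 98, 99, 100}


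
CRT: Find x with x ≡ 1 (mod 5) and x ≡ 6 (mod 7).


m₁ = 5, m₂ = 7, gcd = 1, so CRT applies. M = m₁·m₂ = 35
Let M₁ = M/m₁ = 7, M₂ = M/m₂ = 5
Find y₁ ≡ M₁⁻¹ (mod m₁): 7⁻¹ ≡ 3 (mod 5)
Find y₂ ≡ M₂⁻¹ (mod m₂): 5⁻¹ ≡ 3 (mod 7)
x = a₁·M₁·y₁ + a₂·M₂·y₂ = 1·7·3 + 6·5·3 = 111
Reduce mod 35: x ≡ 6
Check: 6 mod 5 = 1 ✓, 6 mod 7 = 6 ✓

x ≡ 6 (mod 35)


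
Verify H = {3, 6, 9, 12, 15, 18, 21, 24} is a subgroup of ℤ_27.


Subgroup test for H = {3, 6, 9, 12, 15, 18, 21, 24} in (ℤ_27, +):
(1) 0 ∈ H? No
(2) Closure: for all a,b ∈ H, (a+b) mod 27 ∈ H? No  [counterexample: 3 + 24 = 0 ∉ H]
(3) Inverses: for all a ∈ H, -a mod 27 ∈ H? Yes

No, H is not a subgroup of ℤ_27


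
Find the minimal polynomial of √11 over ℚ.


√11 satisfies x² - 11 = 0, irreducible over ℚ since 11 is squarefree

Minimal polynomial: x² - 11


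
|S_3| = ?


|S_n| = n! (number of permutations of n symbols)
|S_3| = 3! = 6

|S_3| = 6


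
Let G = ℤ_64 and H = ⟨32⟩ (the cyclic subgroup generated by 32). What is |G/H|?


|⟨32⟩| = n / gcd(32, 64) = 64 / 32 = 2
H is normal (ℤ_64 is abelian).
|G/H| = |G| / |H| = 64 / 2 = 32

|G/H| = 32


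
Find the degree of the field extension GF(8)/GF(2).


GF(8) = GF(2^3), so the extension degree is 3

[GF(8)/GF(2)] = 3


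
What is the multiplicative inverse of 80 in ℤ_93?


Use the extended Euclidean algorithm to write 1 = 80·s + 93·t; then s mod 93 is the inverse.
Euclidean algorithm:
  80 = 0·93 + 80
  93 = 1·80 + 13
  80 = 6·13 + 2
  13 = 6·2 + 1
  2 = 2·1 + 0
gcd(80,93) = 1
Back-substitution gives: 80·(-43) + 93·(37) = 1
So 80⁻¹ ≡ -43 ≡ 50 (mod 93)
Check: 80 × 50 = 4000 ≡ 1 (mod 93) ✓

80⁻¹ ≡ 50 (mod 93)


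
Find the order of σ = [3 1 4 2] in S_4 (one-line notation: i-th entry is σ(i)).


Cycle decomposition: (1 3 4 2)
Cycle lengths: 4
Order = lcm(4) = 4

ord(σ) = 4


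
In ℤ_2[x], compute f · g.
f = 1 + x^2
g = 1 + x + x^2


Expand and collect like terms; reduce coefficients mod 2:
x^0: 1·1 = 1 ≡ 1 (mod 2)
x^1: 1·1 + 0·1 = 1 ≡ 1 (mod 2)
x^2: 1·1 + 0·1 + 1·1 = 2 ≡ 0 (mod 2)
x^3: 0·1 + 1·1 = 1 ≡ 1 (mod 2)
x^4: 1·1 = 1 ≡ 1 (mod 2)
Result: 1 + x + x^3 + x^4

f · g = 1 + x + x^3 + x^4


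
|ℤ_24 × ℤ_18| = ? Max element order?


|ℤ_24 × ℤ_18| = 24 × 18 = 432
Max element order = lcm(24,18) = 72
Cyclic? No (gcd=6)

|ℤ_24×ℤ_18| = 432, max element order = 72


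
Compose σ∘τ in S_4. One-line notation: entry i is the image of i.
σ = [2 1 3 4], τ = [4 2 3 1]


σ∘τ: apply τ first, then σ
1 →τ 4 →σ 4
2 →τ 2 →σ 1
3 →τ 3 →σ 3
4 →τ 1 →σ 2

σ∘τ = [4 1 3 2]


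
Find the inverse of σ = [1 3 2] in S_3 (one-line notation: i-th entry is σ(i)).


To find σ⁻¹, swap domain and range:
σ(1) = 1 → σ⁻¹(1) = 1
σ(2) = 3 → σ⁻¹(3) = 2
σ(3) = 2 → σ⁻¹(2) = 3

σ⁻¹ = [1 3 2]


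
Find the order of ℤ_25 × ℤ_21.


|A × B| = |A| · |B|
|ℤ_25 × ℤ_21| = 25 × 21 = 525

|ℤ_25 × ℤ_21| = 525


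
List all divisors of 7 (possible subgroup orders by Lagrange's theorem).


Lagrange's theorem: |H| divides |G|
|G| = 7
Divisors of 7: 1, 7

Possible subgroup orders: {1, 7}


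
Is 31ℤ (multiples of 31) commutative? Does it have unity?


31ℤ is a commutative ring under +,× but has no multiplicative identity (1 ∉ 31ℤ); it has no zero divisors, but without unity it is not an integral domain
Commutative: Yes
Integral domain: No
Has unity: No

31ℤ (multiples of 31): Commutative=Yes, Unity=No


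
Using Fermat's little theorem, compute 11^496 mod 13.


Fermat's little theorem: if p is prime and gcd(a,p)=1, then a^(p-1) ≡ 1 (mod p)
p = 13 is prime, gcd(11,13) = 1
Reduce exponent: 496 mod 12 = 4
So 11^496 ≡ 11^4 (mod 13)
11^4 mod 13 = 3

11^496 ≡ 3 (mod 13)


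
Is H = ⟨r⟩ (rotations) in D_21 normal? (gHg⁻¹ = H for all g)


H = ⟨r⟩ (rotations) in D_21
The rotation subgroup ⟨r⟩ has index 2 in D_21, so it is normal

Yes, normal subgroup


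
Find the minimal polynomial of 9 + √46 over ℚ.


Let α = 9 + √46. Then α - 9 = √46, so (α - 9)² = 46, giving α² - 18α + 35 = 0. Degree 2 and α ∉ ℚ, so this is the minimal polynomial.

Minimal polynomial: x² - 18x + 35


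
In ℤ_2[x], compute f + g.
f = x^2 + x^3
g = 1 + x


Add coefficients mod 2:
x^0: 0 + 1 = 1 (mod 2)
x^1: 0 + 1 = 1 (mod 2)
x^2: 1 + 0 = 1 (mod 2)
x^3: 1 + 0 = 1 (mod 2)
Result: 1 + x + x^2 + x^3

f + g = 1 + x + x^2 + x^3


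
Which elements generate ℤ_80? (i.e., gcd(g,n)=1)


g generates ℤ_n iff gcd(g,n) = 1
Prime factors of 80: 2, 5
Generators are g ∈ {1,...,79} not divisible by any of these primes.
Generators: {1, 3, 7, 9, 11, 13, 17, 19, 21, 23, 27, 29, 31, 33, 37, 39, 41, 43, 47, 49, 51, 53, 57, 59, 61, 63, 67, 69, 71, 73, 77, 79}
Number of generators = φ(80) = 32

Generators of ℤ_80 = {1, 3, 7, 9, 11, 13, 17, 19, 21, 23, 27, 29, 31, 33, 37, 39, 41, 43, 47, 49, 51, 53, 57, 59, 61, 63, 67, 69, 71, 73, 77, 79}


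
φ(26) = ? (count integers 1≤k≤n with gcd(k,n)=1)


φ(n) = count of k ∈ {1,...,n} with gcd(k,n)=1
Coprimes to 26: {1, 3, 5, 7, 9, 11, 15, 17, 19, 21, 23, 25}
Count: 12

φ(26) = 12


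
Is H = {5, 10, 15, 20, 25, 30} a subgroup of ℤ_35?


Subgroup test for H = {5, 10, 15, 20, 25, 30} in (ℤ_35, +):
(1) 0 ∈ H? No
(2) Closure: for all a,b ∈ H, (a+b) mod 35 ∈ H? No  [counterexample: 5 + 30 = 0 ∉ H]
(3) Inverses: for all a ∈ H, -a mod 35 ∈ H? Yes

No, H is not a subgroup of ℤ_35


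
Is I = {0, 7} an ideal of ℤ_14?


Check ideal conditions for I = {0, 7} in ℤ_14:
(1) I is an additive subgroup? Yes
(2) For r ∈ ℤ_14 and a ∈ I: r·a ∈ I? Yes

Yes, I is an ideal of ℤ_14


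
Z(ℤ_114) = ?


Z(G) = {g ∈ G | gx = xg for all x ∈ G}
ℤ_114 is abelian, so Z(G) = G

Z(ℤ_114) = ℤ_114


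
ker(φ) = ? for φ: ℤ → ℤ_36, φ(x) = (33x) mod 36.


Kernel = preimage of identity
ker(φ) = {x ∈ ℤ : 33x ≡ 0 (mod 36)}. gcd(33,36) = 3, so 33x ≡ 0 (mod 36) ⟺ x ≡ 0 (mod 36/3 = 12). Hence ker(φ) = 12ℤ

ker(φ) = 12ℤ


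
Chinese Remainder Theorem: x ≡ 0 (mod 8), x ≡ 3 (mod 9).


m₁ = 8, m₂ = 9, gcd = 1, so CRT applies. M = m₁·m₂ = 72
Let M₁ = M/m₁ = 9, M₂ = M/m₂ = 8
Find y₁ ≡ M₁⁻¹ (mod m₁): 9⁻¹ ≡ 1 (mod 8)
Find y₂ ≡ M₂⁻¹ (mod m₂): 8⁻¹ ≡ 8 (mod 9)
x = a₁·M₁·y₁ + a₂·M₂·y₂ = 0·9·1 + 3·8·8 = 192
Reduce mod 72: x ≡ 48
Check: 48 mod 8 = 0 ✓, 48 mod 9 = 3 ✓

x ≡ 48 (mod 72)


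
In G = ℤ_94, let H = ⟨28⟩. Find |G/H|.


|⟨28⟩| = n / gcd(28, 94) = 94 / 2 = 47
H is normal (ℤ_94 is abelian).
|G/H| = |G| / |H| = 94 / 47 = 2

|G/H| = 2


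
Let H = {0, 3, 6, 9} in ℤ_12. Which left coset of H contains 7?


7 + H = {7 + h (mod 12) : h ∈ H}
7+0=7, 7+3=10, 7+6=1, 7+9=4
7 + H = {1, 4, 7, 10} = 1 + H

7 + H = {1, 4, 7, 10}


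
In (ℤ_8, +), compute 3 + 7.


Operation: addition mod 8
3 + 7 = (a + b) mod 8 with a = 3, b = 7

3 + 7 = 2


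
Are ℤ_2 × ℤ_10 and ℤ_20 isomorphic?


Comparing ℤ_2 × ℤ_10 and ℤ_20:
gcd(2,10) = 2 ≠ 1. Max element order in ℤ_2×ℤ_10 is lcm(2,10) = 10 < 20, so it has no element of order 20

No, ℤ_2 × ℤ_10 ≇ ℤ_20


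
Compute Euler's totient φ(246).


Factor n: 246 = 2 × 3 × 41
φ(n) = n · ∏(1 - 1/p) over distinct primes p | n
φ(246) = 246 · (1 - 1/2) · (1 - 1/3) · (1 - 1/41) = 80

φ(246) = 80


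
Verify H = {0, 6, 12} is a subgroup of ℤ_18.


Subgroup test for H = {0, 6, 12} in (ℤ_18, +):
(1) 0 ∈ H? Yes
(2) Closure: for all a,b ∈ H, (a+b) mod 18 ∈ H? Yes
(3) Inverses: for all a ∈ H, -a mod 18 ∈ H? Yes

Yes, H is a subgroup of ℤ_18


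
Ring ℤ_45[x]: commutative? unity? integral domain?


ℤ_45 has zero divisors (3·15 ≡ 0), and these lift to constant zero divisors in ℤ_45[x]; so not an integral domain
Commutative: Yes
Integral domain: No
Has unity: Yes

ℤ_45[x]: Commutative=Yes, Unity=Yes


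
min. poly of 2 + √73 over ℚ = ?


Let α = 2 + √73. Then α - 2 = √73, so (α - 2)² = 73, giving α² - 4α - 69 = 0. Degree 2 and α ∉ ℚ, so this is the minimal polynomial.

Minimal polynomial: x² - 4x - 69


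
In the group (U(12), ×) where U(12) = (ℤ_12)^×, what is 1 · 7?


Operation: multiplication mod 12
1 · 7 = (a × b) mod 12 with a = 1, b = 7

1 · 7 = 7


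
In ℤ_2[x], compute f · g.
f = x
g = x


Expand and collect like terms; reduce coefficients mod 2:
x^0: 0·0 = 0 ≡ 0 (mod 2)
x^1: 0·1 + 1·0 = 0 ≡ 0 (mod 2)
x^2: 1·1 = 1 ≡ 1 (mod 2)
Result: x^2

f · g = x^2


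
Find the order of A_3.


|A_n| = n!/2 (even permutations)
|A_3| = 3!/2 = 6/2 = 3

|A_3| = 3


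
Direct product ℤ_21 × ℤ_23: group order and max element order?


|ℤ_21 × ℤ_23| = 21 × 23 = 483
Max element order = lcm(21,23) = 483
Cyclic? Yes (gcd=1)

|ℤ_21×ℤ_23| = 483, max element order = 483


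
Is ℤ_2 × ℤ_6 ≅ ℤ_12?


Comparing ℤ_2 × ℤ_6 and ℤ_12:
gcd(2,6) = 2 ≠ 1. Max element order in ℤ_2×ℤ_6 is lcm(2,6) = 6 < 12, so it has no element of order 12

No, ℤ_2 × ℤ_6 ≇ ℤ_12


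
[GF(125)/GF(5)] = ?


GF(125) = GF(5^3), so the extension degree is 3

[GF(125)/GF(5)] = 3


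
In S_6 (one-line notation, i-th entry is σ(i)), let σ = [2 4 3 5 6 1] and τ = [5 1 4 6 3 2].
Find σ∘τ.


σ∘τ: apply τ first, then σ
1 →τ 5 →σ 6
2 →τ 1 →σ 2
3 →τ 4 →σ 5
4 →τ 6 →σ 1
5 →τ 3 →σ 3
6 →τ 2 →σ 4

σ∘τ = [6 2 5 1 3 4]


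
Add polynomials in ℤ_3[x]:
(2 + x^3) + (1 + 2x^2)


Add coefficients mod 3:
x^0: 2 + 1 = 0 (mod 3)
x^1: 0 + 0 = 0 (mod 3)
x^2: 0 + 2 = 2 (mod 3)
x^3: 1 + 0 = 1 (mod 3)
Result: 2x^2 + x^3

f + g = 2x^2 + x^3


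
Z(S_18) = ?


Z(G) = {g ∈ G | gx = xg for all x ∈ G}
S_n is non-abelian for n ≥ 3; Z(S_18) is trivial

Z(S_18) = {e}


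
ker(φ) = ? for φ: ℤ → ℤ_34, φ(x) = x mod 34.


Kernel = preimage of identity
ker(φ) = {x ∈ ℤ : x ≡ 0 (mod 34)} = 34ℤ = {0, ±34, ±68, ...}

ker(φ) = 34ℤ


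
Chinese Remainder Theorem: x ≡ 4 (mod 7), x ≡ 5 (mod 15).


m₁ = 7, m₂ = 15, gcd = 1, so CRT applies. M = m₁·m₂ = 105
Let M₁ = M/m₁ = 15, M₂ = M/m₂ = 7
Find y₁ ≡ M₁⁻¹ (mod m₁): 15⁻¹ ≡ 1 (mod 7)
Find y₂ ≡ M₂⁻¹ (mod m₂): 7⁻¹ ≡ 13 (mod 15)
x = a₁·M₁·y₁ + a₂·M₂·y₂ = 4·15·1 + 5·7·13 = 515
Reduce mod 105: x ≡ 95
Check: 95 mod 7 = 4 ✓, 95 mod 15 = 5 ✓

x ≡ 95 (mod 105)


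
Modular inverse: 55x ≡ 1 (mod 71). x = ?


Use the extended Euclidean algorithm to write 1 = 55·s + 71·t; then s mod 71 is the inverse.
Euclidean algorithm:
  55 = 0·71 + 55
  71 = 1·55 + 16
  55 = 3·16 + 7
  16 = 2·7 + 2
  7 = 3·2 + 1
  2 = 2·1 + 0
gcd(55,71) = 1
Back-substitution gives: 55·(31) + 71·(-24) = 1
So 55⁻¹ ≡ 31 ≡ 31 (mod 71)
Check: 55 × 31 = 1705 ≡ 1 (mod 71) ✓

55⁻¹ ≡ 31 (mod 71)


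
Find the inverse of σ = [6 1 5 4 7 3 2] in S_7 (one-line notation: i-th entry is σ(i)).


To find σ⁻¹, swap domain and range:
σ(1) = 6 → σ⁻¹(6) = 1
σ(2) = 1 → σ⁻¹(1) = 2
σ(3) = 5 → σ⁻¹(5) = 3
σ(4) = 4 → σ⁻¹(4) = 4
σ(5) = 7 → σ⁻¹(7) = 5
σ(6) = 3 → σ⁻¹(3) = 6
σ(7) = 2 → σ⁻¹(2) = 7

σ⁻¹ = [2 7 6 4 3 1 5]


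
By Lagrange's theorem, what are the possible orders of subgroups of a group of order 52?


Lagrange's theorem: |H| divides |G|
|G| = 52
Divisors of 52: 1, 2, 4, 13, 26, 52

Possible subgroup orders: {1, 2, 4, 13, 26, 52}


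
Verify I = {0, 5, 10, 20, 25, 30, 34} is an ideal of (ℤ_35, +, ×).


Check ideal conditions for I = {0, 5, 10, 20, 25, 30, 34} in ℤ_35:
(1) I is an additive subgroup? No
(2) For r ∈ ℤ_35 and a ∈ I: r·a ∈ I? No  [counterexample: r=2, a=25, r·a mod 35 = 15 ∉ I]

No, I is not an ideal of ℤ_35


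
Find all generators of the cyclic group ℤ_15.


g generates ℤ_n iff gcd(g,n) = 1
Checking each g ∈ {1,...,14}:
gcd(1,15) = 1
gcd(2,15) = 1
gcd(3,15) = 3
gcd(4,15) = 1
gcd(5,15) = 5
gcd(6,15) = 3
gcd(7,15) = 1
gcd(8,15) = 1
gcd(9,15) = 3
gcd(10,15) = 5
gcd(11,15) = 1
gcd(12,15) = 3
gcd(13,15) = 1
gcd(14,15) = 1
Generators: {1, 2, 4, 7, 8, 11, 13, 14}
Number of generators = φ(15) = 8

Generators of ℤ_15 = {1, 2, 4, 7, 8, 11, 13, 14}


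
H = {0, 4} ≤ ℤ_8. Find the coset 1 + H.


1 + H = {1 + h (mod 8) : h ∈ H}
1+0=1, 1+4=5

1 + H = {1, 5}


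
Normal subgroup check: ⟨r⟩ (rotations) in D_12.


H = ⟨r⟩ (rotations) in D_12
The rotation subgroup ⟨r⟩ has index 2 in D_12, so it is normal

Yes, normal subgroup


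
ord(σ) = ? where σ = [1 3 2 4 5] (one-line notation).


Cycle decomposition: (2 3)
Cycle lengths: 2
Order = lcm(2) = 2

ord(σ) = 2


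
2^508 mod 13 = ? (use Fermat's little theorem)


Fermat's little theorem: if p is prime and gcd(a,p)=1, then a^(p-1) ≡ 1 (mod p)
p = 13 is prime, gcd(2,13) = 1
Reduce exponent: 508 mod 12 = 4
So 2^508 ≡ 2^4 (mod 13)
2^4 mod 13 = 3

2^508 ≡ 3 (mod 13)


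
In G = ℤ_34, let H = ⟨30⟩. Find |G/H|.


|⟨30⟩| = n / gcd(30, 34) = 34 / 2 = 17
H is normal (ℤ_34 is abelian).
|G/H| = |G| / |H| = 34 / 17 = 2

|G/H| = 2


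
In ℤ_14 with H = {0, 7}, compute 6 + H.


6 + H = {6 + h (mod 14) : h ∈ H}
6+0=6, 6+7=13

6 + H = {6, 13}


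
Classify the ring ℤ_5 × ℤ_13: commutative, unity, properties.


Direct product ring; commutative with unity (1,1); but (1,0)·(0,1) = (0,0) gives zero divisors, so not an integral domain
Commutative: Yes
Integral domain: No
Has unity: Yes

ℤ_5 × ℤ_13: Commutative=Yes, Unity=Yes


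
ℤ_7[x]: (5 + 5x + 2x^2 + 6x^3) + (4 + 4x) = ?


Add coefficients mod 7:
x^0: 5 + 4 = 2 (mod 7)
x^1: 5 + 4 = 2 (mod 7)
x^2: 2 + 0 = 2 (mod 7)
x^3: 6 + 0 = 6 (mod 7)
Result: 2 + 2x + 2x^2 + 6x^3

f + g = 2 + 2x + 2x^2 + 6x^3


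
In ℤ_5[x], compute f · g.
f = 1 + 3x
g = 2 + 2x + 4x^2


Expand and collect like terms; reduce coefficients mod 5:
x^0: 1·2 = 2 ≡ 2 (mod 5)
x^1: 1·2 + 3·2 = 8 ≡ 3 (mod 5)
x^2: 1·4 + 3·2 = 10 ≡ 0 (mod 5)
x^3: 3·4 = 12 ≡ 2 (mod 5)
Result: 2 + 3x + 2x^3

f · g = 2 + 3x + 2x^3


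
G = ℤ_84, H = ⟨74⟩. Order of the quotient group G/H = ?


|⟨74⟩| = n / gcd(74, 84) = 84 / 2 = 42
H is normal (ℤ_84 is abelian).
|G/H| = |G| / |H| = 84 / 42 = 2

|G/H| = 2


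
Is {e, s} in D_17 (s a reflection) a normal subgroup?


H = {e, s} in D_17 (s a reflection)
r·s·r⁻¹ = sr⁻² ≠ s for n ≥ 3, so {e, s} is not closed under conjugation

No, not a normal subgroup


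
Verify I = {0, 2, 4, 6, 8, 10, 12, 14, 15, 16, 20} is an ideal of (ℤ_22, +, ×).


Check ideal conditions for I = {0, 2, 4, 6, 8, 10, 12, 14, 15, 16, 20} in ℤ_22:
(1) I is an additive subgroup? No
(2) For r ∈ ℤ_22 and a ∈ I: r·a ∈ I? No  [counterexample: r=2, a=20, r·a mod 22 = 18 ∉ I]

No, I is not an ideal of ℤ_22


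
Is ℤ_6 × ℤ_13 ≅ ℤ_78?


Comparing ℤ_6 × ℤ_13 and ℤ_78:
gcd(6,13) = 1, so ℤ_6 × ℤ_13 ≅ ℤ_78 (CRT)

Yes, ℤ_6 × ℤ_13 ≅ ℤ_78


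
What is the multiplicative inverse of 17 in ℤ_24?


Use the extended Euclidean algorithm to write 1 = 17·s + 24·t; then s mod 24 is the inverse.
Euclidean algorithm:
  17 = 0·24 + 17
  24 = 1·17 + 7
  17 = 2·7 + 3
  7 = 2·3 + 1
  3 = 3·1 + 0
gcd(17,24) = 1
Back-substitution gives: 17·(-7) + 24·(5) = 1
So 17⁻¹ ≡ -7 ≡ 17 (mod 24)
Check: 17 × 17 = 289 ≡ 1 (mod 24) ✓

17⁻¹ ≡ 17 (mod 24)


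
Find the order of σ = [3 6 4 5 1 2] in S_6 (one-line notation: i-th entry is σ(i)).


Cycle decomposition: (1 3 4 5) (2 6)
Cycle lengths: 4, 2
Order = lcm(4, 2) = 4

ord(σ) = 4


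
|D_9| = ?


|D_n| = 2n (n rotations and n reflections)
|D_9| = 2×9 = 18

|D_9| = 18


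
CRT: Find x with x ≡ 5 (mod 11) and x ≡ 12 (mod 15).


m₁ = 11, m₂ = 15, gcd = 1, so CRT applies. M = m₁·m₂ = 165
Let M₁ = M/m₁ = 15, M₂ = M/m₂ = 11
Find y₁ ≡ M₁⁻¹ (mod m₁): 15⁻¹ ≡ 3 (mod 11)
Find y₂ ≡ M₂⁻¹ (mod m₂): 11⁻¹ ≡ 11 (mod 15)
x = a₁·M₁·y₁ + a₂·M₂·y₂ = 5·15·3 + 12·11·11 = 1677
Reduce mod 165: x ≡ 27
Check: 27 mod 11 = 5 ✓, 27 mod 15 = 12 ✓

x ≡ 27 (mod 165)


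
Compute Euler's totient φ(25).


φ(n) = count of k ∈ {1,...,n} with gcd(k,n)=1
Coprimes to 25: {1, 2, 3, 4, 6, 7, 8, 9, 11, 12, 13, 14, 16, 17, 18, 19, 21, 22, 23, 24}
Count: 20

φ(25) = 20


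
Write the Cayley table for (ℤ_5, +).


Elements: {0, 1, 2, 3, 4}
Operation: addition mod 5
Entry (a, b) = (a + b) mod 5

Cayley table:
  | 0 | 1 | 2 | 3 | 4
0 | 0 | 1 | 2 | 3 | 4
1 | 1 | 2 | 3 | 4 | 0
2 | 2 | 3 | 4 | 0 | 1
3 | 3 | 4 | 0 | 1 | 2
4 | 4 | 0 | 1 | 2 | 3


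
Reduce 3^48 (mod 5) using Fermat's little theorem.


Fermat's little theorem: if p is prime and gcd(a,p)=1, then a^(p-1) ≡ 1 (mod p)
p = 5 is prime, gcd(3,5) = 1
Reduce exponent: 48 mod 4 = 0
So 3^48 ≡ 3^0 (mod 5)
3^0 = 1

3^48 ≡ 1 (mod 5)


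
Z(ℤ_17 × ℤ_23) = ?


Z(G) = {g ∈ G | gx = xg for all x ∈ G}
Direct product of abelian groups is abelian, so Z(G) = G

Z(ℤ_17 × ℤ_23) = ℤ_17 × ℤ_23


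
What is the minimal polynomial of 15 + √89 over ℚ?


Let α = 15 + √89. Then α - 15 = √89, so (α - 15)² = 89, giving α² - 30α + 136 = 0. Degree 2 and α ∉ ℚ, so this is the minimal polynomial.

Minimal polynomial: x² - 30x + 136


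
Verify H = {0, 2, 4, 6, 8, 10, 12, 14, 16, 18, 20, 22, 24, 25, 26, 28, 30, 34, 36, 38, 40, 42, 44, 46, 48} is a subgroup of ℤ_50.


Subgroup test for H = {0, 2, 4, 6, 8, 10, 12, 14, 16, 18, 20, 22, 24, 25, 26, 28, 30, 34, 36, 38, 40, 42, 44, 46, 48} in (ℤ_50, +):
(1) 0 ∈ H? Yes
(2) Closure: for all a,b ∈ H, (a+b) mod 50 ∈ H? No  [counterexample: 2 + 25 = 27 ∉ H]
(3) Inverses: for all a ∈ H, -a mod 50 ∈ H? No

No, H is not a subgroup of ℤ_50


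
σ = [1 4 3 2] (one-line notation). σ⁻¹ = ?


To find σ⁻¹, swap domain and range:
σ(1) = 1 → σ⁻¹(1) = 1
σ(2) = 4 → σ⁻¹(4) = 2
σ(3) = 3 → σ⁻¹(3) = 3
σ(4) = 2 → σ⁻¹(2) = 4

σ⁻¹ = [1 4 3 2]


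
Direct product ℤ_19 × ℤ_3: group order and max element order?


|ℤ_19 × ℤ_3| = 19 × 3 = 57
Max element order = lcm(19,3) = 57
Cyclic? Yes (gcd=1)

|ℤ_19×ℤ_3| = 57, max element order = 57


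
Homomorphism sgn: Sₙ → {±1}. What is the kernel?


Kernel = preimage of identity
ker(sgn) = even permutations = Aₙ

ker(sgn) = Aₙ


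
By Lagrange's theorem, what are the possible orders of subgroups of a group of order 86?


Lagrange's theorem: |H| divides |G|
|G| = 86
Divisors of 86: 1, 2, 43, 86

Possible subgroup orders: {1, 2, 43, 86}


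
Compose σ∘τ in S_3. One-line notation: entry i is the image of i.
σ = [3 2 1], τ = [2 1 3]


σ∘τ: apply τ first, then σ
1 →τ 2 →σ 2
2 →τ 1 →σ 3
3 →τ 3 →σ 1

σ∘τ = [2 3 1]


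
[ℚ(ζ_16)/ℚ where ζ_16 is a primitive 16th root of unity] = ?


[ℚ(ζ_n):ℚ] = deg Φ_n(x) = φ(n). Here φ(16) = 8

[ℚ(ζ_16)/ℚ where ζ_16 is a primitive 16th root of unity] = 8


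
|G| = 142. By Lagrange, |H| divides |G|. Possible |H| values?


Lagrange's theorem: |H| divides |G|
|G| = 142
Divisors of 142: 1, 2, 71, 142

Possible subgroup orders: {1, 2, 71, 142}


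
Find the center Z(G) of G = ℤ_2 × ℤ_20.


Z(G) = {g ∈ G | gx = xg for all x ∈ G}
Direct product of abelian groups is abelian, so Z(G) = G

Z(ℤ_2 × ℤ_20) = ℤ_2 × ℤ_20


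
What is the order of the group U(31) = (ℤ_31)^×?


U(n) is the group of units mod n; |U(n)| = φ(n)
|U(31)| = φ(31) = 30

|U(31) = (ℤ_31)^×| = 30


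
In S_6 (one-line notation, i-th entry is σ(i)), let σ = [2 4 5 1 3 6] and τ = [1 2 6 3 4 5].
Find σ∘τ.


σ∘τ: apply τ first, then σ
1 →τ 1 →σ 2
2 →τ 2 →σ 4
3 →τ 6 →σ 6
4 →τ 3 →σ 5
5 →τ 4 →σ 1
6 →τ 5 →σ 3

σ∘τ = [2 4 6 5 1 3]


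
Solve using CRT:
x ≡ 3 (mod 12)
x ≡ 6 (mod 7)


m₁ = 12, m₂ = 7, gcd = 1, so CRT applies. M = m₁·m₂ = 84
Let M₁ = M/m₁ = 7, M₂ = M/m₂ = 12
Find y₁ ≡ M₁⁻¹ (mod m₁): 7⁻¹ ≡ 7 (mod 12)
Find y₂ ≡ M₂⁻¹ (mod m₂): 12⁻¹ ≡ 3 (mod 7)
x = a₁·M₁·y₁ + a₂·M₂·y₂ = 3·7·7 + 6·12·3 = 363
Reduce mod 84: x ≡ 27
Check: 27 mod 12 = 3 ✓, 27 mod 7 = 6 ✓

x ≡ 27 (mod 84)


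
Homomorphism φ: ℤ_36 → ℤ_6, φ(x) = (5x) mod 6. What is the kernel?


Kernel = preimage of identity
ker(φ) = {x ∈ ℤ_36 : 5x ≡ 0 (mod 6)}. Since 6 | 36, φ is well-defined. The kernel is the cyclic subgroup ⟨6⟩ of ℤ_36 (order 6), i.e. {0, 6, 12, 18, 24, 30}

ker(φ) = {0, 6, 12, 18, 24, 30}


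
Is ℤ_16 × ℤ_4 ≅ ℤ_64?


Comparing ℤ_16 × ℤ_4 and ℤ_64:
gcd(16,4) = 4 ≠ 1. Max element order in ℤ_16×ℤ_4 is lcm(16,4) = 16 < 64, so it has no element of order 64

No, ℤ_16 × ℤ_4 ≇ ℤ_64


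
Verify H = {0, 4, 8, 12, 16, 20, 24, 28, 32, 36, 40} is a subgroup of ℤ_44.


Subgroup test for H = {0, 4, 8, 12, 16, 20, 24, 28, 32, 36, 40} in (ℤ_44, +):
(1) 0 ∈ H? Yes
(2) Closure: for all a,b ∈ H, (a+b) mod 44 ∈ H? Yes
(3) Inverses: for all a ∈ H, -a mod 44 ∈ H? Yes

Yes, H is a subgroup of ℤ_44


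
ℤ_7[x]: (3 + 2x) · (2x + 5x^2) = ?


Expand and collect like terms; reduce coefficients mod 7:
x^0: 3·0 = 0 ≡ 0 (mod 7)
x^1: 3·2 + 2·0 = 6 ≡ 6 (mod 7)
x^2: 3·5 + 2·2 = 19 ≡ 5 (mod 7)
x^3: 2·5 = 10 ≡ 3 (mod 7)
Result: 6x + 5x^2 + 3x^3

f · g = 6x + 5x^2 + 3x^3


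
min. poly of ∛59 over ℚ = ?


∛59 satisfies x³ - 59 = 0, irreducible over ℚ (no rational root; 59 is not a perfect cube)

Minimal polynomial: x³ - 59


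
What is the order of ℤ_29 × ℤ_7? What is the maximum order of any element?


|ℤ_29 × ℤ_7| = 29 × 7 = 203
Max element order = lcm(29,7) = 203
Cyclic? Yes (gcd=1)

|ℤ_29×ℤ_7| = 203, max element order = 203


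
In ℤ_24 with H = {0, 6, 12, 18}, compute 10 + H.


10 + H = {10 + h (mod 24) : h ∈ H}
10+0=10, 10+6=16, 10+12=22, 10+18=4
10 + H = {4, 10, 16, 22} = 4 + H

10 + H = {4, 10, 16, 22}


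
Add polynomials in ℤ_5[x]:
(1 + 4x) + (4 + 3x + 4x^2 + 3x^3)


Add coefficients mod 5:
x^0: 1 + 4 = 0 (mod 5)
x^1: 4 + 3 = 2 (mod 5)
x^2: 0 + 4 = 4 (mod 5)
x^3: 0 + 3 = 3 (mod 5)
Result: 2x + 4x^2 + 3x^3

f + g = 2x + 4x^2 + 3x^3


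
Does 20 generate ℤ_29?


g generates ℤ_n iff gcd(g, n) = 1
gcd(20, 29) = 1
Since gcd = 1, 20 is a generator.

Yes, 20 generates ℤ_29


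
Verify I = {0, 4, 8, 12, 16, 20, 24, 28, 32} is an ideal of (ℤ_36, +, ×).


Check ideal conditions for I = {0, 4, 8, 12, 16, 20, 24, 28, 32} in ℤ_36:
(1) I is an additive subgroup? Yes
(2) For r ∈ ℤ_36 and a ∈ I: r·a ∈ I? Yes

Yes, I is an ideal of ℤ_36


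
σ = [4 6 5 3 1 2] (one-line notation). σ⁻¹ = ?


To find σ⁻¹, swap domain and range:
σ(1) = 4 → σ⁻¹(4) = 1
σ(2) = 6 → σ⁻¹(6) = 2
σ(3) = 5 → σ⁻¹(5) = 3
σ(4) = 3 → σ⁻¹(3) = 4
σ(5) = 1 → σ⁻¹(1) = 5
σ(6) = 2 → σ⁻¹(2) = 6

σ⁻¹ = [5 6 4 1 3 2]


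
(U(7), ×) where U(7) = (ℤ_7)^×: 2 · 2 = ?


Operation: multiplication mod 7
2 · 2 = (a × b) mod 7 with a = 2, b = 2

2 · 2 = 4


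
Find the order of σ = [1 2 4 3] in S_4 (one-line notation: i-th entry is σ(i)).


Cycle decomposition: (3 4)
Cycle lengths: 2
Order = lcm(2) = 2

ord(σ) = 2


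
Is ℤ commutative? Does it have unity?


integers form a commutative ring with unity 1; no zero divisors
Commutative: Yes
Integral domain: Yes
Has unity: Yes

ℤ: Commutative=Yes, Unity=Yes


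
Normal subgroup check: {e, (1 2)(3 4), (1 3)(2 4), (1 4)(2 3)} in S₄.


H = {e, (1 2)(3 4), (1 3)(2 4), (1 4)(2 3)} in S₄
This is the Klein four-group V₄; it is normal in S₄ (it is a union of conjugacy classes)

Yes, normal subgroup


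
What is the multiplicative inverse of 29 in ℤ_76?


Use the extended Euclidean algorithm to write 1 = 29·s + 76·t; then s mod 76 is the inverse.
Euclidean algorithm:
  29 = 0·76 + 29
  76 = 2·29 + 18
  29 = 1·18 + 11
  18 = 1·11 + 7
  11 = 1·7 + 4
  7 = 1·4 + 3
  4 = 1·3 + 1
  3 = 3·1 + 0
gcd(29,76) = 1
Back-substitution gives: 29·(21) + 76·(-8) = 1
So 29⁻¹ ≡ 21 ≡ 21 (mod 76)
Check: 29 × 21 = 609 ≡ 1 (mod 76) ✓

29⁻¹ ≡ 21 (mod 76)


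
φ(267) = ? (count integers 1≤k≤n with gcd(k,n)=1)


Factor n: 267 = 3 × 89
φ(n) = n · ∏(1 - 1/p) over distinct primes p | n
φ(267) = 267 · (1 - 1/3) · (1 - 1/89) = 176

φ(267) = 176


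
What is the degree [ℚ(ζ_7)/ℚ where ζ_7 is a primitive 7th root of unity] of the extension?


[ℚ(ζ_n):ℚ] = deg Φ_n(x) = φ(n). Here φ(7) = 6

[ℚ(ζ_7)/ℚ where ζ_7 is a primitive 7th root of unity] = 6


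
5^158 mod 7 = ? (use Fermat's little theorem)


Fermat's little theorem: if p is prime and gcd(a,p)=1, then a^(p-1) ≡ 1 (mod p)
p = 7 is prime, gcd(5,7) = 1
Reduce exponent: 158 mod 6 = 2
So 5^158 ≡ 5^2 (mod 7)
5^2 mod 7 = 4

5^158 ≡ 4 (mod 7)


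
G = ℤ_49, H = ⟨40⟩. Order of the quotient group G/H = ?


|⟨40⟩| = n / gcd(40, 49) = 49 / 1 = 49
H is normal (ℤ_49 is abelian).
|G/H| = |G| / |H| = 49 / 49 = 1

|G/H| = 1


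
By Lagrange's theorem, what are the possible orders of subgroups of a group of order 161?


Lagrange's theorem: |H| divides |G|
|G| = 161
Divisors of 161: 1, 7, 23, 161

Possible subgroup orders: {1, 7, 23, 161}


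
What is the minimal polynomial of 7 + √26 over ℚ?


Let α = 7 + √26. Then α - 7 = √26, so (α - 7)² = 26, giving α² - 14α + 23 = 0. Degree 2 and α ∉ ℚ, so this is the minimal polynomial.

Minimal polynomial: x² - 14x + 23


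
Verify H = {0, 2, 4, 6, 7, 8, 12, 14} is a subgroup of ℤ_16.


Subgroup test for H = {0, 2, 4, 6, 7, 8, 12, 14} in (ℤ_16, +):
(1) 0 ∈ H? Yes
(2) Closure: for all a,b ∈ H, (a+b) mod 16 ∈ H? No  [counterexample: 2 + 7 = 9 ∉ H]
(3) Inverses: for all a ∈ H, -a mod 16 ∈ H? No

No, H is not a subgroup of ℤ_16


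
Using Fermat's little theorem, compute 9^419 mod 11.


Fermat's little theorem: if p is prime and gcd(a,p)=1, then a^(p-1) ≡ 1 (mod p)
p = 11 is prime, gcd(9,11) = 1
Reduce exponent: 419 mod 10 = 9
So 9^419 ≡ 9^9 (mod 11)
9^9 mod 11 = 5

9^419 ≡ 5 (mod 11)


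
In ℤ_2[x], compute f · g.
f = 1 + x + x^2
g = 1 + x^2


Expand and collect like terms; reduce coefficients mod 2:
x^0: 1·1 = 1 ≡ 1 (mod 2)
x^1: 1·0 + 1·1 = 1 ≡ 1 (mod 2)
x^2: 1·1 + 1·0 + 1·1 = 2 ≡ 0 (mod 2)
x^3: 1·1 + 1·0 = 1 ≡ 1 (mod 2)
x^4: 1·1 = 1 ≡ 1 (mod 2)
Result: 1 + x + x^3 + x^4

f · g = 1 + x + x^3 + x^4


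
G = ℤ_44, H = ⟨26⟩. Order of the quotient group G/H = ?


|⟨26⟩| = n / gcd(26, 44) = 44 / 2 = 22
H is normal (ℤ_44 is abelian).
|G/H| = |G| / |H| = 44 / 22 = 2

|G/H| = 2


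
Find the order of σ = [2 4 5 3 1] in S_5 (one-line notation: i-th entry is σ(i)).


Cycle decomposition: (1 2 4 3 5)
Cycle lengths: 5
Order = lcm(5) = 5

ord(σ) = 5


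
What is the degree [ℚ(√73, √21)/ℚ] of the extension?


[ℚ(√73,√21):ℚ] = [ℚ(√73,√21):ℚ(√73)]·[ℚ(√73):ℚ] = 2·2 = 4

[ℚ(√73, √21)/ℚ] = 4


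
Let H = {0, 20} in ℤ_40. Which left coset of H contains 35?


35 + H = {35 + h (mod 40) : h ∈ H}
35+0=35, 35+20=15
35 + H = {15, 35} = 15 + H

35 + H = {15, 35}


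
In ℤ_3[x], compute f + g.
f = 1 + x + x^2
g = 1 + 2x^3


Add coefficients mod 3:
x^0: 1 + 1 = 2 (mod 3)
x^1: 1 + 0 = 1 (mod 3)
x^2: 1 + 0 = 1 (mod 3)
x^3: 0 + 2 = 2 (mod 3)
Result: 2 + x + x^2 + 2x^3

f + g = 2 + x + x^2 + 2x^3


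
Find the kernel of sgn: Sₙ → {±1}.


Kernel = preimage of identity
ker(sgn) = even permutations = Aₙ

ker(sgn) = Aₙ


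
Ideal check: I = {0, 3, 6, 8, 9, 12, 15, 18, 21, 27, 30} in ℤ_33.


Check ideal conditions for I = {0, 3, 6, 8, 9, 12, 15, 18, 21, 27, 30} in ℤ_33:
(1) I is an additive subgroup? No
(2) For r ∈ ℤ_33 and a ∈ I: r·a ∈ I? No  [counterexample: r=2, a=8, r·a mod 33 = 16 ∉ I]

No, I is not an ideal of ℤ_33


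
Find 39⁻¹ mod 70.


Use the extended Euclidean algorithm to write 1 = 39·s + 70·t; then s mod 70 is the inverse.
Euclidean algorithm:
  39 = 0·70 + 39
  70 = 1·39 + 31
  39 = 1·31 + 8
  31 = 3·8 + 7
  8 = 1·7 + 1
  7 = 7·1 + 0
gcd(39,70) = 1
Back-substitution gives: 39·(9) + 70·(-5) = 1
So 39⁻¹ ≡ 9 ≡ 9 (mod 70)
Check: 39 × 9 = 351 ≡ 1 (mod 70) ✓

39⁻¹ ≡ 9 (mod 70)


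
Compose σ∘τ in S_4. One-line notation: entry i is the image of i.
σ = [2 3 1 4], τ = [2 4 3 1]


σ∘τ: apply τ first, then σ
1 →τ 2 →σ 3
2 →τ 4 →σ 4
3 →τ 3 →σ 1
4 →τ 1 →σ 2

σ∘τ = [3 4 1 2]


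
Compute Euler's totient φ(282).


Factor n: 282 = 2 × 3 × 47
φ(n) = n · ∏(1 - 1/p) over distinct primes p | n
φ(282) = 282 · (1 - 1/2) · (1 - 1/3) · (1 - 1/47) = 92

φ(282) = 92


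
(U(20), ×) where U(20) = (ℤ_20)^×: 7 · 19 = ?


Operation: multiplication mod 20
7 · 19 = (a × b) mod 20 with a = 7, b = 19

7 · 19 = 13


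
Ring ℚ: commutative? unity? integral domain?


ℚ is a field: commutative, has unity, every nonzero element is a unit (hence an integral domain)
Commutative: Yes
Integral domain: Yes
Has unity: Yes

ℚ: Commutative=Yes, Unity=Yes


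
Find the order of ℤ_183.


ℤ_n has n elements.

|ℤ_183| = 183


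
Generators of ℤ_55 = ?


g generates ℤ_n iff gcd(g,n) = 1
Prime factors of 55: 5, 11
Generators are g ∈ {1,...,54} not divisible by any of these primes.
Generators: {1, 2, 3, 4, 6, 7, 8, 9, 12, 13, 14, 16, 17, 18, 19, 21, 23, 24, 26, 27, 28, 29, 31, 32, 34, 36, 37, 38, 39, 41, 42, 43, 46, 47, 48, 49, 51, 52, 53, 54}
Number of generators = φ(55) = 40

Generators of ℤ_55 = {1, 2, 3, 4, 6, 7, 8, 9, 12, 13, 14, 16, 17, 18, 19, 21, 23, 24, 26, 27, 28, 29, 31, 32, 34, 36, 37, 38, 39, 41, 42, 43, 46, 47, 48, 49, 51, 52, 53, 54}


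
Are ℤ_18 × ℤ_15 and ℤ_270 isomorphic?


Comparing ℤ_18 × ℤ_15 and ℤ_270:
gcd(18,15) = 3 ≠ 1. Max element order in ℤ_18×ℤ_15 is lcm(18,15) = 90 < 270, so it has no element of order 270

No, ℤ_18 × ℤ_15 ≇ ℤ_270


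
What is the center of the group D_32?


Z(G) = {g ∈ G | gx = xg for all x ∈ G}
For even n, Z(D_n) = {e, r^(n/2)}: the 180° rotation r^16 commutes with every reflection and rotation

Z(D_32) = {e, r^16}


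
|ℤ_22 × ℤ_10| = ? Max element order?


|ℤ_22 × ℤ_10| = 22 × 10 = 220
Max element order = lcm(22,10) = 110
Cyclic? No (gcd=2)

|ℤ_22×ℤ_10| = 220, max element order = 110


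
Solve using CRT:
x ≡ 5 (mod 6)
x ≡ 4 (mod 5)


m₁ = 6, m₂ = 5, gcd = 1, so CRT applies. M = m₁·m₂ = 30
Let M₁ = M/m₁ = 5, M₂ = M/m₂ = 6
Find y₁ ≡ M₁⁻¹ (mod m₁): 5⁻¹ ≡ 5 (mod 6)
Find y₂ ≡ M₂⁻¹ (mod m₂): 6⁻¹ ≡ 1 (mod 5)
x = a₁·M₁·y₁ + a₂·M₂·y₂ = 5·5·5 + 4·6·1 = 149
Reduce mod 30: x ≡ 29
Check: 29 mod 6 = 5 ✓, 29 mod 5 = 4 ✓

x ≡ 29 (mod 30)


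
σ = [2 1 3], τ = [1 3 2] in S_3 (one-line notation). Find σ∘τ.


σ∘τ: apply τ first, then σ
1 →τ 1 →σ 2
2 →τ 3 →σ 3
3 →τ 2 →σ 1

σ∘τ = [2 3 1]


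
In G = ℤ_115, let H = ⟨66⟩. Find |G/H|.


|⟨66⟩| = n / gcd(66, 115) = 115 / 1 = 115
H is normal (ℤ_115 is abelian).
|G/H| = |G| / |H| = 115 / 115 = 1

|G/H| = 1


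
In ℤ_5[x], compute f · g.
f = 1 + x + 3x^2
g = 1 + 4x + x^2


Expand and collect like terms; reduce coefficients mod 5:
x^0: 1·1 = 1 ≡ 1 (mod 5)
x^1: 1·4 + 1·1 = 5 ≡ 0 (mod 5)
x^2: 1·1 + 1·4 + 3·1 = 8 ≡ 3 (mod 5)
x^3: 1·1 + 3·4 = 13 ≡ 3 (mod 5)
x^4: 3·1 = 3 ≡ 3 (mod 5)
Result: 1 + 3x^2 + 3x^3 + 3x^4

f · g = 1 + 3x^2 + 3x^3 + 3x^4


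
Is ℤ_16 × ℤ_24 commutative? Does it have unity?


Direct product ring; commutative with unity (1,1); but (1,0)·(0,1) = (0,0) gives zero divisors, so not an integral domain
Commutative: Yes
Integral domain: No
Has unity: Yes

ℤ_16 × ℤ_24: Commutative=Yes, Unity=Yes


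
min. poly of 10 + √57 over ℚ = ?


Let α = 10 + √57. Then α - 10 = √57, so (α - 10)² = 57, giving α² - 20α + 43 = 0. Degree 2 and α ∉ ℚ, so this is the minimal polynomial.

Minimal polynomial: x² - 20x + 43


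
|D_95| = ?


|D_n| = 2n (n rotations and n reflections)
|D_95| = 2×95 = 190

|D_95| = 190


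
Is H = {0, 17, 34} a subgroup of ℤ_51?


Subgroup test for H = {0, 17, 34} in (ℤ_51, +):
(1) 0 ∈ H? Yes
(2) Closure: for all a,b ∈ H, (a+b) mod 51 ∈ H? Yes
(3) Inverses: for all a ∈ H, -a mod 51 ∈ H? Yes

Yes, H is a subgroup of ℤ_51


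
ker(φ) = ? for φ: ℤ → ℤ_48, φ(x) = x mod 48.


Kernel = preimage of identity
ker(φ) = {x ∈ ℤ : x ≡ 0 (mod 48)} = 48ℤ = {0, ±48, ±96, ...}

ker(φ) = 48ℤ


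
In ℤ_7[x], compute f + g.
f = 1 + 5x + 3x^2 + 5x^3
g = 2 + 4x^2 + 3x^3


Add coefficients mod 7:
x^0: 1 + 2 = 3 (mod 7)
x^1: 5 + 0 = 5 (mod 7)
x^2: 3 + 4 = 0 (mod 7)
x^3: 5 + 3 = 1 (mod 7)
Result: 3 + 5x + x^3

f + g = 3 + 5x + x^3
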